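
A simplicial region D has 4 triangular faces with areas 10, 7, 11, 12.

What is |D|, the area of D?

10 + 7 + 11 + 12 = 40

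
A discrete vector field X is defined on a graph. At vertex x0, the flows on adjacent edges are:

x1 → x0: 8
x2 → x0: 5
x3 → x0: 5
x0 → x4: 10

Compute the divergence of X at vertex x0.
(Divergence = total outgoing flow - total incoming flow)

Divergence = sum of outgoing flows = (-8) + (-5) + (-5) + 10 = -8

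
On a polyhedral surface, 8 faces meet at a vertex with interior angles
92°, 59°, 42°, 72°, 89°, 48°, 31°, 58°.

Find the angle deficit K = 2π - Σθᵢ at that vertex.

Sum of angles = 491°. K = 360° - 491° = -131° = -131π/180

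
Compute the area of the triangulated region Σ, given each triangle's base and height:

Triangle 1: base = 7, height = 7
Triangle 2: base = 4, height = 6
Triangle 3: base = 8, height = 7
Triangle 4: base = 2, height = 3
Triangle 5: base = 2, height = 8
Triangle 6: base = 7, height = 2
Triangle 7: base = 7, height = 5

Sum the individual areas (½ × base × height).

(1/2)×7×7 + (1/2)×4×6 + (1/2)×8×7 + (1/2)×2×3 + (1/2)×2×8 + (1/2)×7×2 + (1/2)×7×5 = 100.0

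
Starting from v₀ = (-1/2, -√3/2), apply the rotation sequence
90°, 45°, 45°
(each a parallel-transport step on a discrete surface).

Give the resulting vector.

Total rotation: 90° + 45° + 45° = 180°. Final vector: (0.5000, 0.8660)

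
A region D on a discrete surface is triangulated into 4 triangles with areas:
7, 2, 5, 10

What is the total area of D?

7 + 2 + 5 + 10 = 24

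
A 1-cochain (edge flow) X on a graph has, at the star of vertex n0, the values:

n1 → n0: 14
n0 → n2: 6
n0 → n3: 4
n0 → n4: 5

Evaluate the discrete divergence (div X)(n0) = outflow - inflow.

Divergence = sum of outgoing flows = (-14) + 6 + 4 + 5 = 1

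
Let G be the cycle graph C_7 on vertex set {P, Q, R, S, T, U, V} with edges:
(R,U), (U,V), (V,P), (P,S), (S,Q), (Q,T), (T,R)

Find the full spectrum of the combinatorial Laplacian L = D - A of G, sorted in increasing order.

The cycle graph C_n has Laplacian eigenvalues λ_k = 2 − 2cos(2πk/n), k = 0, 1, …, n−1. Here n = 7:
k=0: 2 − 2cos(0) = 0.0; k=1: 2 − 2cos(2π/7) = 0.753; k=2: 2 − 2cos(4π/7) = 2.445; k=3: 2 − 2cos(6π/7) = 3.8019; k=4: 2 − 2cos(8π/7) = 3.8019; k=5: 2 − 2cos(10π/7) = 2.445; k=6: 2 − 2cos(12π/7) = 0.753.
Laplacian eigenvalues (increasing order): [0.0, 0.753, 0.753, 2.445, 2.445, 3.8019, 3.8019]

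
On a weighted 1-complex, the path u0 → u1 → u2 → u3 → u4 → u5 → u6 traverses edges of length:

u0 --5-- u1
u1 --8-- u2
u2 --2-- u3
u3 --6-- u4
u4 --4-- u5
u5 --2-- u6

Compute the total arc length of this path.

Arc length = 5 + 8 + 2 + 6 + 4 + 2 = 27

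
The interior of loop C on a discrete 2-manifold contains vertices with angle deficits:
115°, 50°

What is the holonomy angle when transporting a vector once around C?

Holonomy = total enclosed curvature = 115° + 50° = 165°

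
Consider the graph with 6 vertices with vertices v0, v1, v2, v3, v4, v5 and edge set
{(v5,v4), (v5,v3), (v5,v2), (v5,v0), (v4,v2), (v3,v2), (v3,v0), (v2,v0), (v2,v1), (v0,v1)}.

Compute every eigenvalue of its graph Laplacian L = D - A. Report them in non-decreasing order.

Degrees: deg(v0) = 4, deg(v1) = 2, deg(v2) = 5, deg(v3) = 3, deg(v4) = 2, deg(v5) = 4.
L = D − A with rows/columns ordered (v0, v1, v2, v3, v4, v5):
  [ 4, -1, -1, -1,  0, -1]
  [-1,  2, -1,  0,  0,  0]
  [-1, -1,  5, -1, -1, -1]
  [-1,  0, -1,  3,  0, -1]
  [ 0,  0, -1,  0,  2, -1]
  [-1,  0, -1, -1, -1,  4]
Characteristic polynomial: det(λI − L) = λ(λ² − 7λ + 9)(λ² − 7λ + 11)(λ − 6).
Roots: λ = 0; (λ² − 7λ + 9) = 0 ⇒ λ = (7 ± √13)/2 ≈ 1.6972, 5.3028; (λ² − 7λ + 11) = 0 ⇒ λ = (7 ± √5)/2 ≈ 2.382, 4.618; (λ − 6) = 0 ⇒ λ = 6.
(Check: the roots sum (with multiplicity) to 20, matching trace L = Σdeg = 2·10 = 20.)
Laplacian eigenvalues (increasing order): [0.0, 1.6972, 2.382, 4.618, 5.3028, 6.0]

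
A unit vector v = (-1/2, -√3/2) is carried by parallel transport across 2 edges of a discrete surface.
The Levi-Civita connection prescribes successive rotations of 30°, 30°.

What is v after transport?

Total rotation: 30° + 30° = 60°. Final vector: (0.5000, -0.8660)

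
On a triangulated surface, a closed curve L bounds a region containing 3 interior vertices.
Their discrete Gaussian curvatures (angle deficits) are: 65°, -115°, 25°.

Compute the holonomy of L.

Holonomy = total enclosed curvature = 65° + (-115°) + 25° = -25°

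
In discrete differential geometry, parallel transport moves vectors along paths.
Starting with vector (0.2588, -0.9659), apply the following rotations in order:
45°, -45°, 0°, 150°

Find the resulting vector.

Total rotation: 45° + (-45°) + 0° + 150° = 150°. Final vector: (0.2588, 0.9659)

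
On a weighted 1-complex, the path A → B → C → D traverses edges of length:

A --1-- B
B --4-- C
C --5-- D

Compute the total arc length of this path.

Arc length = 1 + 4 + 5 = 10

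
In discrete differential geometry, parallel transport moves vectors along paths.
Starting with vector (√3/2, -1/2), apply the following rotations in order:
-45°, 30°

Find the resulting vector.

Total rotation: (-45°) + 30° = -15°. Final vector: (0.7071, -0.7071)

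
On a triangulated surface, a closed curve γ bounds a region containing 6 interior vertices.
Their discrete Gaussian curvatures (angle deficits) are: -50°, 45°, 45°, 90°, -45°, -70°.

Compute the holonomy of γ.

Holonomy = total enclosed curvature = (-50°) + 45° + 45° + 90° + (-45°) + (-70°) = 15°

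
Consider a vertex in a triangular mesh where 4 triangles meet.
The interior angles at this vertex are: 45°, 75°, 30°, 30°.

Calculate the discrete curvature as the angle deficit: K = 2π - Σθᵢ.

Sum of angles = 180°. K = 360° - 180° = 180° = π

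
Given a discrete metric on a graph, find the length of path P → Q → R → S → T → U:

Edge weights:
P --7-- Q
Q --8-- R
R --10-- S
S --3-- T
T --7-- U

Arc length = 7 + 8 + 10 + 3 + 7 = 35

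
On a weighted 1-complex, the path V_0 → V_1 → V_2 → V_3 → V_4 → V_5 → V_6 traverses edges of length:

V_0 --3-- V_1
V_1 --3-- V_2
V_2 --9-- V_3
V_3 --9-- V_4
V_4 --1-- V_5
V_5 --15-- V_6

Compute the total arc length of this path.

Arc length = 3 + 3 + 9 + 9 + 1 + 15 = 40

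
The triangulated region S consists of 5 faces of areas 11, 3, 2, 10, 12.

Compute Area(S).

11 + 3 + 2 + 10 + 12 = 38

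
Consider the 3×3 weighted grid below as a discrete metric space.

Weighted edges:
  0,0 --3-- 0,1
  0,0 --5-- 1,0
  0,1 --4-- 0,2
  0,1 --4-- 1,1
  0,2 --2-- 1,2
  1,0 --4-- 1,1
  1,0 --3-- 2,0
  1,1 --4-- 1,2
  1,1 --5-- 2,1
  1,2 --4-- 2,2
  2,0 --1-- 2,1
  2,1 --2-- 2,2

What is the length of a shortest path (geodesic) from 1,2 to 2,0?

Shortest path: 1,2 → 2,2 → 2,1 → 2,0, total weight = 7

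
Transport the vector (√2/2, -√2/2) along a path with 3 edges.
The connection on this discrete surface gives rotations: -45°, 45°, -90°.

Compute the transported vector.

Total rotation: (-45°) + 45° + (-90°) = -90°. Final vector: (-0.7071, -0.7071)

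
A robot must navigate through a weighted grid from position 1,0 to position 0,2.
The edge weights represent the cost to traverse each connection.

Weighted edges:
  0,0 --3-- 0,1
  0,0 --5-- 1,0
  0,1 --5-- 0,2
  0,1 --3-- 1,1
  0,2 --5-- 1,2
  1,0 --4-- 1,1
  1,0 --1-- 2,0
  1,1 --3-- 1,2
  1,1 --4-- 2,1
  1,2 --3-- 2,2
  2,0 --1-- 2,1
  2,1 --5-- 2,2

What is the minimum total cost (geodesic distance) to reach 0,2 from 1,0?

Shortest path: 1,0 → 1,1 → 0,1 → 0,2, total weight = 12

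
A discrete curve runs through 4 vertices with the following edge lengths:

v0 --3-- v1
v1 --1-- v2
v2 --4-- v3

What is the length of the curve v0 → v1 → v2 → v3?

Arc length = 3 + 1 + 4 = 8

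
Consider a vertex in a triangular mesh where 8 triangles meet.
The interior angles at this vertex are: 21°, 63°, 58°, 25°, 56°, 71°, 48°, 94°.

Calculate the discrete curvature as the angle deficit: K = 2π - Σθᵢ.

Sum of angles = 436°. K = 360° - 436° = -76° = -19π/45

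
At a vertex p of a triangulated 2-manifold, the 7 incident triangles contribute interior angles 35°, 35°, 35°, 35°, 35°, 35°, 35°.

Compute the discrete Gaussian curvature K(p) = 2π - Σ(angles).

Sum of angles = 245°. K = 360° - 245° = 115°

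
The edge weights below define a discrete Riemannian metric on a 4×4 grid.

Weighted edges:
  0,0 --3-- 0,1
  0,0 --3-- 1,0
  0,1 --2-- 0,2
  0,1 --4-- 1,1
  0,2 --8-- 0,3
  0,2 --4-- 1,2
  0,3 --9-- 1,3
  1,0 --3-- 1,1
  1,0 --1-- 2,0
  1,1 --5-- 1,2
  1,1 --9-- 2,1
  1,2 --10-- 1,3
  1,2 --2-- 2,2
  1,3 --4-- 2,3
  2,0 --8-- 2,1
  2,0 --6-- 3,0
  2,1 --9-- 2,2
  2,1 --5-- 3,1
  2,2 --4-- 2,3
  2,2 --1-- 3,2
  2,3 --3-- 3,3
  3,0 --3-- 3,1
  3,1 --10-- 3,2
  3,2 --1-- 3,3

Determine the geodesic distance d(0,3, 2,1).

Shortest path: 0,3 → 0,2 → 0,1 → 1,1 → 2,1, total weight = 23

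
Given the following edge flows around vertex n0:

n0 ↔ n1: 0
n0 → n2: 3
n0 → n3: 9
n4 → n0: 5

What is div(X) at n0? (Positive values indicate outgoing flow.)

Divergence = sum of outgoing flows = 0 + 3 + 9 + (-5) = 7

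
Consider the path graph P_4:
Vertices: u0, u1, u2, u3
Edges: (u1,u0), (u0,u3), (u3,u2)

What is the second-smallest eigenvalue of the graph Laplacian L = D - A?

The path graph P_n has Laplacian eigenvalues λ_k = 2 − 2cos(kπ/n), k = 0, 1, …, n−1. Here n = 4:
k=0: 2 − 2cos(0) = 0.0; k=1: 2 − 2cos(π/4) = 0.5858; k=2: 2 − 2cos(π/2) = 2.0; k=3: 2 − 2cos(3π/4) = 3.4142.
Laplacian eigenvalues: [0.0, 0.5858, 2.0, 3.4142]. Algebraic connectivity (smallest non-zero eigenvalue) = 0.5858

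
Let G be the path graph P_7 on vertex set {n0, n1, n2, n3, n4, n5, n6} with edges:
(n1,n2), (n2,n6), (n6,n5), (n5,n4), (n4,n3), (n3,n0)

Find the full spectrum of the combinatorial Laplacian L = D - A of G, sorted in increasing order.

The path graph P_n has Laplacian eigenvalues λ_k = 2 − 2cos(kπ/n), k = 0, 1, …, n−1. Here n = 7:
k=0: 2 − 2cos(0) = 0.0; k=1: 2 − 2cos(π/7) = 0.1981; k=2: 2 − 2cos(2π/7) = 0.753; k=3: 2 − 2cos(3π/7) = 1.555; k=4: 2 − 2cos(4π/7) = 2.445; k=5: 2 − 2cos(5π/7) = 3.247; k=6: 2 − 2cos(6π/7) = 3.8019.
Laplacian eigenvalues (increasing order): [0.0, 0.1981, 0.753, 1.555, 2.445, 3.247, 3.8019]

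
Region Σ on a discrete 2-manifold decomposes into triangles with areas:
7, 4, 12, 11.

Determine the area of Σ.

7 + 4 + 12 + 11 = 34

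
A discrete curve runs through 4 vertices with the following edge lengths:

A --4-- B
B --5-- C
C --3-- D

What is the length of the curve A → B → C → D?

Arc length = 4 + 5 + 3 = 12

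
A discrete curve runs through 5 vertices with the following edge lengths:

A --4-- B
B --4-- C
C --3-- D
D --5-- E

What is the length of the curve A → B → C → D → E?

Arc length = 4 + 4 + 3 + 5 = 16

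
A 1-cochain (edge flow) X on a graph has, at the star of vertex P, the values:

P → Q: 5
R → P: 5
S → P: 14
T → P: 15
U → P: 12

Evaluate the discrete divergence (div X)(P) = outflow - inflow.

Divergence = sum of outgoing flows = 5 + (-5) + (-14) + (-15) + (-12) = -41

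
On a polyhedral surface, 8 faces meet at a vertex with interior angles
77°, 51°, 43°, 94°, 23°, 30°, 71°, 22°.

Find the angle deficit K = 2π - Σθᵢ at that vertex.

Sum of angles = 411°. K = 360° - 411° = -51° = -17π/60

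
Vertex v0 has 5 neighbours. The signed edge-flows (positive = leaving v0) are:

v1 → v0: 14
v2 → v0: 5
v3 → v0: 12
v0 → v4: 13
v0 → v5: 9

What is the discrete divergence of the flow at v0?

Divergence = sum of outgoing flows = (-14) + (-5) + (-12) + 13 + 9 = -9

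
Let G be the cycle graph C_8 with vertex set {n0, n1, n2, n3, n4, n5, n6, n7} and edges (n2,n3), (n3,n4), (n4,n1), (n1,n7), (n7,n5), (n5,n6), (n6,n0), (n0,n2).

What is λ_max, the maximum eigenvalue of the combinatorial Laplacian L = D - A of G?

The cycle graph C_n has Laplacian eigenvalues λ_k = 2 − 2cos(2πk/n), k = 0, 1, …, n−1. Here n = 8:
k=0: 2 − 2cos(0) = 0.0; k=1: 2 − 2cos(π/4) = 0.5858; k=2: 2 − 2cos(π/2) = 2.0; k=3: 2 − 2cos(3π/4) = 3.4142; k=4: 2 − 2cos(π) = 4.0; k=5: 2 − 2cos(5π/4) = 3.4142; k=6: 2 − 2cos(3π/2) = 2.0; k=7: 2 − 2cos(7π/4) = 0.5858.
Laplacian eigenvalues: [0.0, 0.5858, 0.5858, 2.0, 2.0, 3.4142, 3.4142, 4.0]. Largest eigenvalue (spectral radius) = 4.0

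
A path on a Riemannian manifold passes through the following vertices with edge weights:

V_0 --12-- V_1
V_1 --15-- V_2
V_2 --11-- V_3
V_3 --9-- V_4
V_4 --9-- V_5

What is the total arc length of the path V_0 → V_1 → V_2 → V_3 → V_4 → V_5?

Arc length = 12 + 15 + 11 + 9 + 9 = 56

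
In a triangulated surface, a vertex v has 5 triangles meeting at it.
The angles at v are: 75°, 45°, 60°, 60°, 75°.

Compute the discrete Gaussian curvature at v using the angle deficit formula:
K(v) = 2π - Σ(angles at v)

Sum of angles = 315°. K = 360° - 315° = 45°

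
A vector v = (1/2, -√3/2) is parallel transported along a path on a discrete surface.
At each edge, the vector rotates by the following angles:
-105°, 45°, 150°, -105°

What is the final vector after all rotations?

Total rotation: (-105°) + 45° + 150° + (-105°) = -15°. Final vector: (0.2588, -0.9659)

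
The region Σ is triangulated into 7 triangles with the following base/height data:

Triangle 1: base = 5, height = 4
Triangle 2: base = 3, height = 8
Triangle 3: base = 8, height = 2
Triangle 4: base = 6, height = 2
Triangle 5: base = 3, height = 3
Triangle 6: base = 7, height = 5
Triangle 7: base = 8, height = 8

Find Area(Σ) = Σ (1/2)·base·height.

(1/2)×5×4 + (1/2)×3×8 + (1/2)×8×2 + (1/2)×6×2 + (1/2)×3×3 + (1/2)×7×5 + (1/2)×8×8 = 90.0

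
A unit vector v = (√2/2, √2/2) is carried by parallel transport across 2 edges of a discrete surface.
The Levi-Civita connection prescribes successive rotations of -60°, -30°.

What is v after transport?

Total rotation: (-60°) + (-30°) = -90°. Final vector: (0.7071, -0.7071)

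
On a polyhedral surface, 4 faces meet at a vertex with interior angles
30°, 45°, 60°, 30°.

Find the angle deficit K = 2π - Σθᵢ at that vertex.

Sum of angles = 165°. K = 360° - 165° = 195° = 13π/12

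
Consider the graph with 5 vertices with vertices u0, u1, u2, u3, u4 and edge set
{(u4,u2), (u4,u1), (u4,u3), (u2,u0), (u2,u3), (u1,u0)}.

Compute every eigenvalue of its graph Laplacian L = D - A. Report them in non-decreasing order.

Degrees: deg(u0) = 2, deg(u1) = 2, deg(u2) = 3, deg(u3) = 2, deg(u4) = 3.
L = D − A with rows/columns ordered (u0, u1, u2, u3, u4):
  [ 2, -1, -1,  0,  0]
  [-1,  2,  0,  0, -1]
  [-1,  0,  3, -1, -1]
  [ 0,  0, -1,  2, -1]
  [ 0, -1, -1, -1,  3]
Characteristic polynomial: det(λI − L) = λ(λ² − 5λ + 5)(λ² − 7λ + 11).
Roots: λ = 0; (λ² − 5λ + 5) = 0 ⇒ λ = (5 ± √5)/2 ≈ 1.382, 3.618; (λ² − 7λ + 11) = 0 ⇒ λ = (7 ± √5)/2 ≈ 2.382, 4.618.
(Check: the roots sum (with multiplicity) to 12, matching trace L = Σdeg = 2·6 = 12.)
Laplacian eigenvalues (increasing order): [0.0, 1.382, 2.382, 3.618, 4.618]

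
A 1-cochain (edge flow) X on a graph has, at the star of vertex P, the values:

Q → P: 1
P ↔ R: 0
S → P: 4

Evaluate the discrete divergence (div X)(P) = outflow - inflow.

Divergence = sum of outgoing flows = (-1) + 0 + (-4) = -5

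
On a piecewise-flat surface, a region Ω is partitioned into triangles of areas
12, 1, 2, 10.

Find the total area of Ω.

12 + 1 + 2 + 10 = 25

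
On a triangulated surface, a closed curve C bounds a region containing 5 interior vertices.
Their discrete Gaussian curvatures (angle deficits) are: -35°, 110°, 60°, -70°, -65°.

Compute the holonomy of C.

Holonomy = total enclosed curvature = (-35°) + 110° + 60° + (-70°) + (-65°) = 0°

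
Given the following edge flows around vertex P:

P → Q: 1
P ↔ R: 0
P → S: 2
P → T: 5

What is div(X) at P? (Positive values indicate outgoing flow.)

Divergence = sum of outgoing flows = 1 + 0 + 2 + 5 = 8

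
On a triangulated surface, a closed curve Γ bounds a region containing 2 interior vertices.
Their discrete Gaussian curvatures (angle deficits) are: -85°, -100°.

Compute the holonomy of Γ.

Holonomy = total enclosed curvature = (-85°) + (-100°) = -185°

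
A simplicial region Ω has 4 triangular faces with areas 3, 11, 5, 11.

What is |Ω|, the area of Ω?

3 + 11 + 5 + 11 = 30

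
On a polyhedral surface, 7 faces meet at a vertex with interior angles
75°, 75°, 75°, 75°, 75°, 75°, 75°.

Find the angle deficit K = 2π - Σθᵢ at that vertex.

Sum of angles = 525°. K = 360° - 525° = -165°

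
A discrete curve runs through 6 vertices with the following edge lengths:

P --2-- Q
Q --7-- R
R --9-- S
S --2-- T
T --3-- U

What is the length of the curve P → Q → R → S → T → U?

Arc length = 2 + 7 + 9 + 2 + 3 = 23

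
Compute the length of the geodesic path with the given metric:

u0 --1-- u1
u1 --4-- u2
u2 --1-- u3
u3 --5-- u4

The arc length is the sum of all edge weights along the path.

Arc length = 1 + 4 + 1 + 5 = 11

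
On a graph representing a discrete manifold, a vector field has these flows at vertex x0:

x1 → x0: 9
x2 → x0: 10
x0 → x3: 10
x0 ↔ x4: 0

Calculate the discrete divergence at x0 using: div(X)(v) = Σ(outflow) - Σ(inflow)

Divergence = sum of outgoing flows = (-9) + (-10) + 10 + 0 = -9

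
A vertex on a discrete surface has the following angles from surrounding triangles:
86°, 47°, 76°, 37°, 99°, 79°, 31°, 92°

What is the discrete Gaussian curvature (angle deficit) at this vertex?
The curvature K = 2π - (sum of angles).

Sum of angles = 547°. K = 360° - 547° = -187° = -187π/180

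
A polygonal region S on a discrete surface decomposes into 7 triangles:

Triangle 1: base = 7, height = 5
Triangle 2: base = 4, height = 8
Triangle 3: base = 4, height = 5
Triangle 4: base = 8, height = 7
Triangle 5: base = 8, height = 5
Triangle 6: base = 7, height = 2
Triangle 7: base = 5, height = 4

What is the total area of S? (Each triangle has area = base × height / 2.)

(1/2)×7×5 + (1/2)×4×8 + (1/2)×4×5 + (1/2)×8×7 + (1/2)×8×5 + (1/2)×7×2 + (1/2)×5×4 = 108.5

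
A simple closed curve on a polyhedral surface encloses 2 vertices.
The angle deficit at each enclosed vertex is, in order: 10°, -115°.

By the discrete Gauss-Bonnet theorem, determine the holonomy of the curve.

Holonomy = total enclosed curvature = 10° + (-115°) = -105°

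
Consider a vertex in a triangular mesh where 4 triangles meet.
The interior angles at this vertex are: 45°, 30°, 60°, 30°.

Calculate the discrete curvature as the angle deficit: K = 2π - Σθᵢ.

Sum of angles = 165°. K = 360° - 165° = 195°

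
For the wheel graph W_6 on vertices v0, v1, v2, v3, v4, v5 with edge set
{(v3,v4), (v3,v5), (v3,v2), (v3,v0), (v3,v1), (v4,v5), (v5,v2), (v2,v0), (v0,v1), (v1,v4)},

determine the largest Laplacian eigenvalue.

The wheel W_6 is the join K_1 ∨ C_5 (a hub joined to every vertex of a cycle of length 5). For a join G ∨ H (G on p vertices, H on q vertices) the Laplacian spectrum is 0, p+q, the eigenvalues of L(G) other than one 0 each shifted by +q, and the eigenvalues of L(H) other than one 0 each shifted by +p. With G = K_1 (p = 1, nothing left after dropping its 0) and H = C_5 (q = 5, eigenvalues 2 − 2cos(2πk/5), k = 0, …, 4; drop k = 0), the spectrum of W_6 is 0, 6, and 1 + (2 − 2cos(2πk/5)) = 3 − 2cos(2πk/5) for k = 1, …, 4:
k=1: 3 − 2cos(2π/5) = 2.382; k=2: 3 − 2cos(4π/5) = 4.618; k=3: 3 − 2cos(6π/5) = 4.618; k=4: 3 − 2cos(8π/5) = 2.382.
Laplacian eigenvalues: [0.0, 2.382, 2.382, 4.618, 4.618, 6.0]. Largest eigenvalue (spectral radius) = 6.0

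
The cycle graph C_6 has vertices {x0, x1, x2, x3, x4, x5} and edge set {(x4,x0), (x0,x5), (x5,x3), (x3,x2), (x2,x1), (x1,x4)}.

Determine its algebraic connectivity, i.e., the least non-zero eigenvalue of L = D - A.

The cycle graph C_n has Laplacian eigenvalues λ_k = 2 − 2cos(2πk/n), k = 0, 1, …, n−1. Here n = 6:
k=0: 2 − 2cos(0) = 0.0; k=1: 2 − 2cos(π/3) = 1.0; k=2: 2 − 2cos(2π/3) = 3.0; k=3: 2 − 2cos(π) = 4.0; k=4: 2 − 2cos(4π/3) = 3.0; k=5: 2 − 2cos(5π/3) = 1.0.
Laplacian eigenvalues: [0.0, 1.0, 1.0, 3.0, 3.0, 4.0]. Algebraic connectivity (smallest non-zero eigenvalue) = 1.0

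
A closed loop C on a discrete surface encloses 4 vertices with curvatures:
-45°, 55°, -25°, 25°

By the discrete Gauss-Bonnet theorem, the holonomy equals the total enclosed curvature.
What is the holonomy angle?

Holonomy = total enclosed curvature = (-45°) + 55° + (-25°) + 25° = 10°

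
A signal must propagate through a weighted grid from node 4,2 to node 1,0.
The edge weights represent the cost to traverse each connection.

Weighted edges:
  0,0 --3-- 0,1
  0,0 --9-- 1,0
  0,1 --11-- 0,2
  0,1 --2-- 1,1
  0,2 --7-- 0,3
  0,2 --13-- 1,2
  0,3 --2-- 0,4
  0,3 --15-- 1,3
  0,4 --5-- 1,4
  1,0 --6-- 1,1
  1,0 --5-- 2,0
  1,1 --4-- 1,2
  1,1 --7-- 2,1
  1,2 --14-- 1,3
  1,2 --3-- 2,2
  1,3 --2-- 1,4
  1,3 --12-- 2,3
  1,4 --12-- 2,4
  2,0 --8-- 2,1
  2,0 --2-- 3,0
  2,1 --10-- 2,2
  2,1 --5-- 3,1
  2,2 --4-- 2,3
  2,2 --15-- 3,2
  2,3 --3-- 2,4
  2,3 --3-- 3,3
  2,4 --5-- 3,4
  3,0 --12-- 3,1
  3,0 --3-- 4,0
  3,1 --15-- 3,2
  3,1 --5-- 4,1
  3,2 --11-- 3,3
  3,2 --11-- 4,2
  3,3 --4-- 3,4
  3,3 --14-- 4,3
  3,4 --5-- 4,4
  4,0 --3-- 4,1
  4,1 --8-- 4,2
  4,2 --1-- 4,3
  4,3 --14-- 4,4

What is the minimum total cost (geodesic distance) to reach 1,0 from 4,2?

Shortest path: 4,2 → 4,1 → 4,0 → 3,0 → 2,0 → 1,0, total weight = 21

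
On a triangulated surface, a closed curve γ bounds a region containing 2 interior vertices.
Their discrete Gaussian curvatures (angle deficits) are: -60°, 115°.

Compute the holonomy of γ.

Holonomy = total enclosed curvature = (-60°) + 115° = 55°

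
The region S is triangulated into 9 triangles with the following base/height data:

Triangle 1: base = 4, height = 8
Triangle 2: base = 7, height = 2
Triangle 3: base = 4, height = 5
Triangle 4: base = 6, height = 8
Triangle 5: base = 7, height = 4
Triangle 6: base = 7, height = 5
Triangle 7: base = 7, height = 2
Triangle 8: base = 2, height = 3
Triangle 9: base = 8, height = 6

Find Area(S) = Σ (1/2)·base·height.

(1/2)×4×8 + (1/2)×7×2 + (1/2)×4×5 + (1/2)×6×8 + (1/2)×7×4 + (1/2)×7×5 + (1/2)×7×2 + (1/2)×2×3 + (1/2)×8×6 = 122.5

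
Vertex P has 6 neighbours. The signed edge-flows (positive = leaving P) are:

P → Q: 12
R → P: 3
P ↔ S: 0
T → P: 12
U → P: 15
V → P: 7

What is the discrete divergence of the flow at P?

Divergence = sum of outgoing flows = 12 + (-3) + 0 + (-12) + (-15) + (-7) = -25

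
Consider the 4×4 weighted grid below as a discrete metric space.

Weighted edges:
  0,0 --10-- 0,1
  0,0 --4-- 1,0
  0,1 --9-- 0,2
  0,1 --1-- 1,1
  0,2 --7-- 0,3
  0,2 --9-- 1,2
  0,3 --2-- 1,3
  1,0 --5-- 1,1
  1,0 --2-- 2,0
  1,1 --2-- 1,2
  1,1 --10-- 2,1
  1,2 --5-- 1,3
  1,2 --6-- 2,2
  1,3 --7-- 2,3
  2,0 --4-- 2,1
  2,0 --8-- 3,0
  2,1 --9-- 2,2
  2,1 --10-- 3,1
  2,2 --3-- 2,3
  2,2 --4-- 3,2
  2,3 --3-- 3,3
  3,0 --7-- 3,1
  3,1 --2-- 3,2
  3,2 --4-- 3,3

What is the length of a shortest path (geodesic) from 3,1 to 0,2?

Shortest path: 3,1 → 3,2 → 2,2 → 1,2 → 0,2, total weight = 21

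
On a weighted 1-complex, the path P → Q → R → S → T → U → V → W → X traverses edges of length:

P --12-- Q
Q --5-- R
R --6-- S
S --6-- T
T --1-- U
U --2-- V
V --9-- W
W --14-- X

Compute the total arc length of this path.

Arc length = 12 + 5 + 6 + 6 + 1 + 2 + 9 + 14 = 55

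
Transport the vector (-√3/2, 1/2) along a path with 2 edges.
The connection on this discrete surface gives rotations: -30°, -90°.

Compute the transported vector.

Total rotation: (-30°) + (-90°) = -120°. Final vector: (0.8660, 0.5000)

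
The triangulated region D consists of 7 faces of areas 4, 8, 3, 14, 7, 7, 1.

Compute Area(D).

4 + 8 + 3 + 14 + 7 + 7 + 1 = 44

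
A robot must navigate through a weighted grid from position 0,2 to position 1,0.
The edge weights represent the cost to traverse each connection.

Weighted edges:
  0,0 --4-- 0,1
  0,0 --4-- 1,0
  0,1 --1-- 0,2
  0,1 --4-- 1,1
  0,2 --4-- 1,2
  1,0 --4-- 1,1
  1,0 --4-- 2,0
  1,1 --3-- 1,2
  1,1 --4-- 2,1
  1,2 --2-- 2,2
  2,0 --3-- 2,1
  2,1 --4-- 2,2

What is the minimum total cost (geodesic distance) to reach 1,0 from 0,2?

Shortest path: 0,2 → 0,1 → 0,0 → 1,0, total weight = 9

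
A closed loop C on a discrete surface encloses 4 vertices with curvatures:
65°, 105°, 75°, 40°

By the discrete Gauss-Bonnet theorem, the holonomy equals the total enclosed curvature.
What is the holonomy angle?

Holonomy = total enclosed curvature = 65° + 105° + 75° + 40° = 285°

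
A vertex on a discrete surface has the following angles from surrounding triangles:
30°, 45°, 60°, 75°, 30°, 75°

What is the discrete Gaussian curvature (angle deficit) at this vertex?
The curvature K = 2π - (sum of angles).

Sum of angles = 315°. K = 360° - 315° = 45° = π/4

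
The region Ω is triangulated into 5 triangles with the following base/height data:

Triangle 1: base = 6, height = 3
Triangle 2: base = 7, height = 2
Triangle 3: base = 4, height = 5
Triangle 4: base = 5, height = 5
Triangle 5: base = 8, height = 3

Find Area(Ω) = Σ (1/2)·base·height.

(1/2)×6×3 + (1/2)×7×2 + (1/2)×4×5 + (1/2)×5×5 + (1/2)×8×3 = 50.5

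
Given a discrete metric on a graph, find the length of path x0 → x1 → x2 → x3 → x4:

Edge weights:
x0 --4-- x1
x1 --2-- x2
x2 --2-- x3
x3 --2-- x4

Arc length = 4 + 2 + 2 + 2 = 10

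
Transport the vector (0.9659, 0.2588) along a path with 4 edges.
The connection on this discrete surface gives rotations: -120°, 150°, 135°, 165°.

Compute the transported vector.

Total rotation: (-120°) + 150° + 135° + 165° = 330° ≡ -30° (mod 360°). Final vector: (0.9659, -0.2588)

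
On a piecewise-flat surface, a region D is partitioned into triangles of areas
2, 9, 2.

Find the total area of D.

2 + 9 + 2 = 13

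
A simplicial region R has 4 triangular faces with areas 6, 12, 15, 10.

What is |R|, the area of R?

6 + 12 + 15 + 10 = 43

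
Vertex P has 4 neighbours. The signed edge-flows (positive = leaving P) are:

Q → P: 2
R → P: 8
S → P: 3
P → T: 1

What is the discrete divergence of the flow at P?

Divergence = sum of outgoing flows = (-2) + (-8) + (-3) + 1 = -12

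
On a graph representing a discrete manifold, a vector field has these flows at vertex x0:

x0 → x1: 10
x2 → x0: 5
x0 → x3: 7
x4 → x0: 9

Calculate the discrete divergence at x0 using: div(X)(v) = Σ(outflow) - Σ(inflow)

Divergence = sum of outgoing flows = 10 + (-5) + 7 + (-9) = 3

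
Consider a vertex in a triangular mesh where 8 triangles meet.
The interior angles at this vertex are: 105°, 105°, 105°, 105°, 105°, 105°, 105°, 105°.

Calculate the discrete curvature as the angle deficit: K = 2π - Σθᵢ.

Sum of angles = 840°. K = 360° - 840° = -480°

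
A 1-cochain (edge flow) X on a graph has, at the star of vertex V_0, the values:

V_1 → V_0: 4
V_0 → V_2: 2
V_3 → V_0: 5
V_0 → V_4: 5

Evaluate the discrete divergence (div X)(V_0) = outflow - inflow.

Divergence = sum of outgoing flows = (-4) + 2 + (-5) + 5 = -2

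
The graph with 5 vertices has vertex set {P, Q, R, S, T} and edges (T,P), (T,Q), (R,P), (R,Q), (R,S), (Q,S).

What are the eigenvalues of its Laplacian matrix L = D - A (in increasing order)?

Degrees: deg(P) = 2, deg(Q) = 3, deg(R) = 3, deg(S) = 2, deg(T) = 2.
L = D − A with rows/columns ordered (P, Q, R, S, T):
  [ 2,  0, -1,  0, -1]
  [ 0,  3, -1, -1, -1]
  [-1, -1,  3, -1,  0]
  [ 0, -1, -1,  2,  0]
  [-1, -1,  0,  0,  2]
Characteristic polynomial: det(λI − L) = λ(λ² − 5λ + 5)(λ² − 7λ + 11).
Roots: λ = 0; (λ² − 5λ + 5) = 0 ⇒ λ = (5 ± √5)/2 ≈ 1.382, 3.618; (λ² − 7λ + 11) = 0 ⇒ λ = (7 ± √5)/2 ≈ 2.382, 4.618.
(Check: the roots sum (with multiplicity) to 12, matching trace L = Σdeg = 2·6 = 12.)
Laplacian eigenvalues (increasing order): [0.0, 1.382, 2.382, 3.618, 4.618]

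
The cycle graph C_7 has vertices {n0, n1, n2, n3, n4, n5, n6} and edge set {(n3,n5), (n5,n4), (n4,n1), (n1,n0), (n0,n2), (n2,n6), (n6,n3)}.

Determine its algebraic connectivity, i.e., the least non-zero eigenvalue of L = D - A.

The cycle graph C_n has Laplacian eigenvalues λ_k = 2 − 2cos(2πk/n), k = 0, 1, …, n−1. Here n = 7:
k=0: 2 − 2cos(0) = 0.0; k=1: 2 − 2cos(2π/7) = 0.753; k=2: 2 − 2cos(4π/7) = 2.445; k=3: 2 − 2cos(6π/7) = 3.8019; k=4: 2 − 2cos(8π/7) = 3.8019; k=5: 2 − 2cos(10π/7) = 2.445; k=6: 2 − 2cos(12π/7) = 0.753.
Laplacian eigenvalues: [0.0, 0.753, 0.753, 2.445, 2.445, 3.8019, 3.8019]. Algebraic connectivity (smallest non-zero eigenvalue) = 0.753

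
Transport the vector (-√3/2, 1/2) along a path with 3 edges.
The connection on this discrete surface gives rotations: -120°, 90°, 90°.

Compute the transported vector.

Total rotation: (-120°) + 90° + 90° = 60°. Final vector: (-0.8660, -0.5000)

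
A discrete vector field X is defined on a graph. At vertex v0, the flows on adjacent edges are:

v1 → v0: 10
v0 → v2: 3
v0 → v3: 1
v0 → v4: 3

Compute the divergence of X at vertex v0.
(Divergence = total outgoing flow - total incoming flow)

Divergence = sum of outgoing flows = (-10) + 3 + 1 + 3 = -3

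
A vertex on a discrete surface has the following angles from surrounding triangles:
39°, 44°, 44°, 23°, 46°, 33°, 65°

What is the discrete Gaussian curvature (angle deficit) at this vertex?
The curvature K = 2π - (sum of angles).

Sum of angles = 294°. K = 360° - 294° = 66° = 11π/30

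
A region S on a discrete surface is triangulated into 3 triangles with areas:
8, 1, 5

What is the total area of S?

8 + 1 + 5 = 14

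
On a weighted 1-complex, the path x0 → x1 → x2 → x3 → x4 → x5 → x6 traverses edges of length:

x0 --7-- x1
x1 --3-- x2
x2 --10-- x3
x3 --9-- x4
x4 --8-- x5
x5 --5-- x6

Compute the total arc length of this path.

Arc length = 7 + 3 + 10 + 9 + 8 + 5 = 42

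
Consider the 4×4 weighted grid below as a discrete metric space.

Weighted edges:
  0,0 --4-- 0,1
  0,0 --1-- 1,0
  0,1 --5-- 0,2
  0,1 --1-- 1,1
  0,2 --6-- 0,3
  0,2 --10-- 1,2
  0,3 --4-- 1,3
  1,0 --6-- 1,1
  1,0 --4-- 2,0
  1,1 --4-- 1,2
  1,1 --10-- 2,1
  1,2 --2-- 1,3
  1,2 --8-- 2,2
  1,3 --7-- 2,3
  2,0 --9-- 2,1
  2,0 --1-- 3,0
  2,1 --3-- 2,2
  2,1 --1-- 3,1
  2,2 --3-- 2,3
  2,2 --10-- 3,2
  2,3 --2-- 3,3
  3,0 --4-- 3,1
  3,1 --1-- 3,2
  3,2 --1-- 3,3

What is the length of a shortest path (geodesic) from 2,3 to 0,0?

Shortest path: 2,3 → 3,3 → 3,2 → 3,1 → 3,0 → 2,0 → 1,0 → 0,0, total weight = 14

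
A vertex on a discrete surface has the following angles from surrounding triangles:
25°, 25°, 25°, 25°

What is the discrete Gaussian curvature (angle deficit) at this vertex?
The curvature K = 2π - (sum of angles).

Sum of angles = 100°. K = 360° - 100° = 260°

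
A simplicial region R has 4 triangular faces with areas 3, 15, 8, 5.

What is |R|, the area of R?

3 + 15 + 8 + 5 = 31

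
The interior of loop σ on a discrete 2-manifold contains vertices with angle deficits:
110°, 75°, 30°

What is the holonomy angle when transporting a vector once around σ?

Holonomy = total enclosed curvature = 110° + 75° + 30° = 215°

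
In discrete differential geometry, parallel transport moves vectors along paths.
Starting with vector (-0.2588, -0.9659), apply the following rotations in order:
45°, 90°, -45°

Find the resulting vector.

Total rotation: 45° + 90° + (-45°) = 90°. Final vector: (0.9659, -0.2588)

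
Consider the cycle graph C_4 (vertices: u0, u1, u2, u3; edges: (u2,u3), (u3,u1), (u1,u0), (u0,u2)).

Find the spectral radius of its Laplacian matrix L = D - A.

The cycle graph C_n has Laplacian eigenvalues λ_k = 2 − 2cos(2πk/n), k = 0, 1, …, n−1. Here n = 4:
k=0: 2 − 2cos(0) = 0.0; k=1: 2 − 2cos(π/2) = 2.0; k=2: 2 − 2cos(π) = 4.0; k=3: 2 − 2cos(3π/2) = 2.0.
Laplacian eigenvalues: [0.0, 2.0, 2.0, 4.0]. Largest eigenvalue (spectral radius) = 4.0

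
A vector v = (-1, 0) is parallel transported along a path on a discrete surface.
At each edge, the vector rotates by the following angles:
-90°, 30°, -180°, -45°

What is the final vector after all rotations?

Total rotation: (-90°) + 30° + (-180°) + (-45°) = -285° ≡ 75° (mod 360°). Final vector: (-0.2588, -0.9659)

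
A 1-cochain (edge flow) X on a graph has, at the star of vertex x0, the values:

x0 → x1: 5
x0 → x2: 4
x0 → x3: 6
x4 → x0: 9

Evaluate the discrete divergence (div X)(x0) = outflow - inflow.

Divergence = sum of outgoing flows = 5 + 4 + 6 + (-9) = 6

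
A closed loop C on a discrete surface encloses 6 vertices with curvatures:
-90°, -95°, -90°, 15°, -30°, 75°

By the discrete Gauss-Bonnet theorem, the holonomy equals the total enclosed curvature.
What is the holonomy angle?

Holonomy = total enclosed curvature = (-90°) + (-95°) + (-90°) + 15° + (-30°) + 75° = -215°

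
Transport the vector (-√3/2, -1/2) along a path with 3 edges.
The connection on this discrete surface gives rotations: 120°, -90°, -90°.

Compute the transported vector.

Total rotation: 120° + (-90°) + (-90°) = -60°. Final vector: (-0.8660, 0.5000)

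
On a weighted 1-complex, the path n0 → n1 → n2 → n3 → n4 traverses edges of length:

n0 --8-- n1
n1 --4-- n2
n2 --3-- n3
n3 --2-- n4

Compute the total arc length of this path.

Arc length = 8 + 4 + 3 + 2 = 17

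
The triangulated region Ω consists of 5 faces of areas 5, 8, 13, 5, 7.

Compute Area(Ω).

5 + 8 + 13 + 5 + 7 = 38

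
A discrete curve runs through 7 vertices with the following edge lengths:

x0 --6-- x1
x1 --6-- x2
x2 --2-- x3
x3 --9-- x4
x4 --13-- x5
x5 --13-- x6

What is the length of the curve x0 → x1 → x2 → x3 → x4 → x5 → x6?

Arc length = 6 + 6 + 2 + 9 + 13 + 13 = 49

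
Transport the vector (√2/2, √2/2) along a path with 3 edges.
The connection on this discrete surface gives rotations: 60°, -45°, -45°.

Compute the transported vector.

Total rotation: 60° + (-45°) + (-45°) = -30°. Final vector: (0.9659, 0.2588)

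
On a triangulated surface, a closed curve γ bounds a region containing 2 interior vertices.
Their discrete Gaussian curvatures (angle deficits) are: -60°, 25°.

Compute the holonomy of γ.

Holonomy = total enclosed curvature = (-60°) + 25° = -35°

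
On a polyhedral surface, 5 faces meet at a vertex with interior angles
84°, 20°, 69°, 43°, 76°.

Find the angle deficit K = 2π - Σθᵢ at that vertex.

Sum of angles = 292°. K = 360° - 292° = 68° = 17π/45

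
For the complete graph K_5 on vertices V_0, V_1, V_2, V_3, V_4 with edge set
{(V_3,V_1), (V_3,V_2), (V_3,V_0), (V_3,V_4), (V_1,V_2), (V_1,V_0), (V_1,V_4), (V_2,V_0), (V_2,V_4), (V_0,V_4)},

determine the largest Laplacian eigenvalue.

For the complete graph K_n, L = nI − J (J = all-ones matrix). J has eigenvalues n (once, eigenvector 𝟙) and 0 (multiplicity n−1), so L has eigenvalues 0 (once) and n (multiplicity n−1). Here n = 5: eigenvalue 0 once and 5 with multiplicity 4.
Laplacian eigenvalues: [0.0, 5.0, 5.0, 5.0, 5.0]. Largest eigenvalue (spectral radius) = 5.0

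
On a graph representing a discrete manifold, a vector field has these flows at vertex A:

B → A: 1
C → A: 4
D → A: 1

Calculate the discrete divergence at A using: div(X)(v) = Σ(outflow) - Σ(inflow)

Divergence = sum of outgoing flows = (-1) + (-4) + (-1) = -6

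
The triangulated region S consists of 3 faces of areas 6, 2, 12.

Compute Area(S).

6 + 2 + 12 = 20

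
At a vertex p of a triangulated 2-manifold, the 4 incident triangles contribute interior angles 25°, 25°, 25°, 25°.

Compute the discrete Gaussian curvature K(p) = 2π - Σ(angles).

Sum of angles = 100°. K = 360° - 100° = 260°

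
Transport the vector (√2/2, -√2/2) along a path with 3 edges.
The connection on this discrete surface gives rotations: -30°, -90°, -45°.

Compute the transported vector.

Total rotation: (-30°) + (-90°) + (-45°) = -165°. Final vector: (-0.8660, 0.5000)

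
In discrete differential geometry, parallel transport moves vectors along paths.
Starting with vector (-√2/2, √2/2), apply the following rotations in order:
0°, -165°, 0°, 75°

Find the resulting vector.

Total rotation: 0° + (-165°) + 0° + 75° = -90°. Final vector: (0.7071, 0.7071)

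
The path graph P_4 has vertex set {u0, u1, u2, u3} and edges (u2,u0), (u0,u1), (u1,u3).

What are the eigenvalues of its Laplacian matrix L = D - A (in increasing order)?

The path graph P_n has Laplacian eigenvalues λ_k = 2 − 2cos(kπ/n), k = 0, 1, …, n−1. Here n = 4:
k=0: 2 − 2cos(0) = 0.0; k=1: 2 − 2cos(π/4) = 0.5858; k=2: 2 − 2cos(π/2) = 2.0; k=3: 2 − 2cos(3π/4) = 3.4142.
Laplacian eigenvalues (increasing order): [0.0, 0.5858, 2.0, 3.4142]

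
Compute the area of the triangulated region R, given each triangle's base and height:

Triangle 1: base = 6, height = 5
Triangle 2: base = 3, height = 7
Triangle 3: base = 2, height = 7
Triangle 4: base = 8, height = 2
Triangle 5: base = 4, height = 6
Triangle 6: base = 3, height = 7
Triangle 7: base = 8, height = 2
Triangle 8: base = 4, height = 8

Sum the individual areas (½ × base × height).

(1/2)×6×5 + (1/2)×3×7 + (1/2)×2×7 + (1/2)×8×2 + (1/2)×4×6 + (1/2)×3×7 + (1/2)×8×2 + (1/2)×4×8 = 87.0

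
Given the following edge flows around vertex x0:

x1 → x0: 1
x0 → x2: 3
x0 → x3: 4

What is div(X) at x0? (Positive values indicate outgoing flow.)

Divergence = sum of outgoing flows = (-1) + 3 + 4 = 6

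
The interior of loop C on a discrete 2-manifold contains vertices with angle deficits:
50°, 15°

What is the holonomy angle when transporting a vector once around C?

Holonomy = total enclosed curvature = 50° + 15° = 65°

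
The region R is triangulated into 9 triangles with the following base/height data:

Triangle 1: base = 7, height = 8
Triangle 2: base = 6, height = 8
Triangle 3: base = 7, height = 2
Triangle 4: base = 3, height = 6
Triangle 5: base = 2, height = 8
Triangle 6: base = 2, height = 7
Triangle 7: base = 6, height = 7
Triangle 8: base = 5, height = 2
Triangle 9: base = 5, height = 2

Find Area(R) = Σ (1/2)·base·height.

(1/2)×7×8 + (1/2)×6×8 + (1/2)×7×2 + (1/2)×3×6 + (1/2)×2×8 + (1/2)×2×7 + (1/2)×6×7 + (1/2)×5×2 + (1/2)×5×2 = 114.0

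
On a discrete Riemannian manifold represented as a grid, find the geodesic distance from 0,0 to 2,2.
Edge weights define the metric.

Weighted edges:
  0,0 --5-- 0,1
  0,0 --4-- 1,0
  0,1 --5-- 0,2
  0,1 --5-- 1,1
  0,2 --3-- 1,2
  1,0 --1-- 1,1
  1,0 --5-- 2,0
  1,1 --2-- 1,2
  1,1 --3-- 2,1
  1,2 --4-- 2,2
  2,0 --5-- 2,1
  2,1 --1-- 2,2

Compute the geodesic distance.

Shortest path: 0,0 → 1,0 → 1,1 → 2,1 → 2,2, total weight = 9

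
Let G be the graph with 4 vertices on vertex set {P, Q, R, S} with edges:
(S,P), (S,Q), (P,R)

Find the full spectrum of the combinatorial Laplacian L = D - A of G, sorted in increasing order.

Degrees: deg(P) = 2, deg(Q) = 1, deg(R) = 1, deg(S) = 2.
L = D − A with rows/columns ordered (P, Q, R, S):
  [ 2,  0, -1, -1]
  [ 0,  1,  0, -1]
  [-1,  0,  1,  0]
  [-1, -1,  0,  2]
Characteristic polynomial: det(λI − L) = λ(λ² − 4λ + 2)(λ − 2).
Roots: λ = 0; (λ² − 4λ + 2) = 0 ⇒ λ = 2 ± √2 ≈ 0.5858, 3.4142; (λ − 2) = 0 ⇒ λ = 2.
(Check: the roots sum (with multiplicity) to 6, matching trace L = Σdeg = 2·3 = 6.)
Laplacian eigenvalues (increasing order): [0.0, 0.5858, 2.0, 3.4142]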